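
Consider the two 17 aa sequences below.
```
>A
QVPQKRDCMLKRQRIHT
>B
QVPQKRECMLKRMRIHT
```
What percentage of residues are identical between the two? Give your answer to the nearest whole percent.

88%

Mismatches at positions 7, 13 (1-based): 2 of 17.
Identical positions: 15/17 = 88.24% → 88%.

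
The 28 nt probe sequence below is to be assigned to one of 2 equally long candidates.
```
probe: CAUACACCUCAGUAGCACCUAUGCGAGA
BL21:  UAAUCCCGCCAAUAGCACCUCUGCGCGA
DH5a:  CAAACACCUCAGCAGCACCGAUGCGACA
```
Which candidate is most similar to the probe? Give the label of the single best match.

BL21 differs at 9 sites; DH5a differs at 4 sites. The closest is DH5a.

DH5a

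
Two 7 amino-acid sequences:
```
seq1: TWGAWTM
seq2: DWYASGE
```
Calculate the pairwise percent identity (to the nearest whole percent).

29%

5 positions differ (1, 3, 5, 6, 7), so 2 of 7 match: 2/7 = 28.57%.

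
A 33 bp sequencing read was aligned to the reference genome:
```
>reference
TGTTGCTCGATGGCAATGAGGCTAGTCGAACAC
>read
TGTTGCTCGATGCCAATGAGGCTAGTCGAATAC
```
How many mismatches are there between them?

2

Comparing position by position, 2 positions differ: 13 (G/C), 31 (C/T).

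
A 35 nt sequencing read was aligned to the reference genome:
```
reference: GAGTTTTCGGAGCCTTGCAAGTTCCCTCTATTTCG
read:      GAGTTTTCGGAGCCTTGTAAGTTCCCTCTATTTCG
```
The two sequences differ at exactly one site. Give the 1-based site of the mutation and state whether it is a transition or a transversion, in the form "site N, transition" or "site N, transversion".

Site 18 changes C→T. C is a pyrimidine and T is a pyrimidine, so this is a transition.

site 18, transition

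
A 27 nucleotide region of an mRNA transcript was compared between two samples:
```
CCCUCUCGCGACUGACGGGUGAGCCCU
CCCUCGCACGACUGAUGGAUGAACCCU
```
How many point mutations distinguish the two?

5

The sequences differ at sites 6, 8, 16, 19, 23 (1-based) — 5 in total.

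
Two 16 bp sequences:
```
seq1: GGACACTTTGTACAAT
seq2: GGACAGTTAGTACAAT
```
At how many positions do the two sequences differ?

Mismatches (1-based): position 6: C→G; position 9: T→A.

2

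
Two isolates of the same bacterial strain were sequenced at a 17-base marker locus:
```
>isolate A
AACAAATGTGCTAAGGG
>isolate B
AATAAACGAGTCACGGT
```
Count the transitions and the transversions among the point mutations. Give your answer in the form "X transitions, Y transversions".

4 transitions, 3 transversions

Mismatches (1-based):
base 3: C→T (pyrimidine→pyrimidine, transition)
base 7: T→C (pyrimidine→pyrimidine, transition)
base 9: T→A (pyrimidine→purine, transversion)
base 11: C→T (pyrimidine→pyrimidine, transition)
base 12: T→C (pyrimidine→pyrimidine, transition)
base 14: A→C (purine→pyrimidine, transversion)
base 17: G→T (purine→pyrimidine, transversion)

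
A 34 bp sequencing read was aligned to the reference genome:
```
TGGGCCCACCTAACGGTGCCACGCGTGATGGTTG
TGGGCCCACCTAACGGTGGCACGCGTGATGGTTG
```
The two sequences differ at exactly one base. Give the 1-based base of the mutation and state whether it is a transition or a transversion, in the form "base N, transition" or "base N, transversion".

base 19, transversion

The sequences differ only at base 19: C→G (pyrimidine→purine), a transversion.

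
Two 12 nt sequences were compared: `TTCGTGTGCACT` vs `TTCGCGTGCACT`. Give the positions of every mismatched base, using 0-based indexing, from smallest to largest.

4

Scanning 0-based: 4: T/C.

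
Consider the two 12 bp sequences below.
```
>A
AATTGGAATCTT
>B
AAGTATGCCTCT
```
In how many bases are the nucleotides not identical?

Comparing position by position, 8 bases differ: 3 (T/G), 5 (G/A), 6 (G/T), 7 (A/G), 8 (A/C), 9 (T/C), 10 (C/T), 11 (T/C).

8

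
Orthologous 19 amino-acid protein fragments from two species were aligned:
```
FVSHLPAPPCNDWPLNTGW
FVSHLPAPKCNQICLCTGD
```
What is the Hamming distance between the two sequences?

Comparing position by position, 6 positions differ: 9 (P/K), 12 (D/Q), 13 (W/I), 14 (P/C), 16 (N/C), 19 (W/D).

6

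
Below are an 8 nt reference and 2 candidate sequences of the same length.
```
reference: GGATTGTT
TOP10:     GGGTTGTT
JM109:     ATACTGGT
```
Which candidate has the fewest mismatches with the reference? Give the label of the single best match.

TOP10

Hamming distances to reference — TOP10: 1; JM109: 4.
Smallest is TOP10 with 1 mismatch.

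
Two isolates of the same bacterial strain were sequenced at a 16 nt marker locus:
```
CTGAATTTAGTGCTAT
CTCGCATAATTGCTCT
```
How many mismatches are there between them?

Mismatches (1-based): site 3: G→C; site 4: A→G; site 5: A→C; site 6: T→A; site 8: T→A; site 10: G→T; site 15: A→C.

7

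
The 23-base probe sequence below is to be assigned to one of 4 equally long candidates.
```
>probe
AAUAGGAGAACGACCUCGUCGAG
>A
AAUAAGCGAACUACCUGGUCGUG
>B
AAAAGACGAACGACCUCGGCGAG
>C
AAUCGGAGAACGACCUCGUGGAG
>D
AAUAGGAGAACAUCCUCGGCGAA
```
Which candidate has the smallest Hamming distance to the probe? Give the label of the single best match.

Hamming distances to probe — A: 5; B: 4; C: 2; D: 4.
Smallest is C with 2 mismatches.

C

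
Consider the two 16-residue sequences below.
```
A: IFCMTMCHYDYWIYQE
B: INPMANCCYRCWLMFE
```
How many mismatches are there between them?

10

Comparing position by position, 10 positions differ: 2 (F/N), 3 (C/P), 5 (T/A), 6 (M/N), 8 (H/C), 10 (D/R), 11 (Y/C), 13 (I/L), 14 (Y/M), 15 (Q/F).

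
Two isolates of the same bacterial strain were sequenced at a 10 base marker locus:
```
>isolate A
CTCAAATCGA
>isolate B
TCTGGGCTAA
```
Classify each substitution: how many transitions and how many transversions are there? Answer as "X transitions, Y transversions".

Mismatches (1-based):
site 1: C→T (pyrimidine→pyrimidine, transition)
site 2: T→C (pyrimidine→pyrimidine, transition)
site 3: C→T (pyrimidine→pyrimidine, transition)
site 4: A→G (purine→purine, transition)
site 5: A→G (purine→purine, transition)
site 6: A→G (purine→purine, transition)
site 7: T→C (pyrimidine→pyrimidine, transition)
site 8: C→T (pyrimidine→pyrimidine, transition)
site 9: G→A (purine→purine, transition)

9 transitions, 0 transversions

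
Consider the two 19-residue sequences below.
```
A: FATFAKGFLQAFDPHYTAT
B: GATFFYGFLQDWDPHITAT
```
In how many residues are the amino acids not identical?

The sequences differ at residues 1, 5, 6, 11, 12, 16 (1-based) — 6 in total.

6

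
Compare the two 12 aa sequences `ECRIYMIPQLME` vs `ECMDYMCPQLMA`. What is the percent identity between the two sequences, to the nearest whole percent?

Mismatches at positions 3, 4, 7, 12 (1-based): 4 of 12.
Identical positions: 8/12 = 66.67% → 67%.

67%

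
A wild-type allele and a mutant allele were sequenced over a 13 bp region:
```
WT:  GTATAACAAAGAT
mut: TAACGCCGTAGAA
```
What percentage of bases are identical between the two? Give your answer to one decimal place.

38.5%

8 positions differ (1, 2, 4, 5, 6, 8, 9, 13), so 5 of 13 match: 5/13 = 38.46%.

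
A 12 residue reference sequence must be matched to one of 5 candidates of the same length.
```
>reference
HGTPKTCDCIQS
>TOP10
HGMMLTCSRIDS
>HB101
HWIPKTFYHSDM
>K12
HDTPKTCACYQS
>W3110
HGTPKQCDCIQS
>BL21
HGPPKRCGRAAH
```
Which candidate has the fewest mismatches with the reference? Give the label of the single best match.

W3110

TOP10 differs at 6 residues; HB101 differs at 8 residues; K12 differs at 3 residues; W3110 differs at 1 residue; BL21 differs at 7 residues. The closest is W3110.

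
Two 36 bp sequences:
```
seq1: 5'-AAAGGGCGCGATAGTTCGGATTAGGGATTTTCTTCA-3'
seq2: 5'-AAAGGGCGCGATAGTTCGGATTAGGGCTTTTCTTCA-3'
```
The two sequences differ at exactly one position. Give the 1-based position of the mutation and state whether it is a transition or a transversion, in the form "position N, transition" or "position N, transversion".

Position 27 changes A→C. A is a purine and C is a pyrimidine, so this is a transversion.

position 27, transversion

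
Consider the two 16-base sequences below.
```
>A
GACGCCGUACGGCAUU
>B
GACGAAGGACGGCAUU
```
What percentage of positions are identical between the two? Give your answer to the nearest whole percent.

Mismatches at positions 5, 6, 8 (1-based): 3 of 16.
Identical positions: 13/16 = 81.25% → 81%.

81%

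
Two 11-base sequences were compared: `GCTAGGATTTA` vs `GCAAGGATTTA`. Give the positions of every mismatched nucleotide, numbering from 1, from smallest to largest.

Scanning 1-based: 3: T/A.

3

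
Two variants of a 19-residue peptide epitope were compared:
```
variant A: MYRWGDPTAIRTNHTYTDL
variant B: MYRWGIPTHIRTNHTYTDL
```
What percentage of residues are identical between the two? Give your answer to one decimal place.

Mismatches at positions 6, 9 (1-based): 2 of 19.
Identical positions: 17/19 = 89.47% → 89.5%.

89.5%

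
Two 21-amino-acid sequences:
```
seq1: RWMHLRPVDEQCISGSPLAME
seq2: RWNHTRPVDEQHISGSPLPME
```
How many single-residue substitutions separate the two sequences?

Mismatches (1-based): residue 3: M→N; residue 5: L→T; residue 12: C→H; residue 19: A→P.

4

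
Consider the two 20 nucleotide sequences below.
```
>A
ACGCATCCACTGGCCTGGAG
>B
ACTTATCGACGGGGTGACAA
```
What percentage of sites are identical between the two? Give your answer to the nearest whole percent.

50%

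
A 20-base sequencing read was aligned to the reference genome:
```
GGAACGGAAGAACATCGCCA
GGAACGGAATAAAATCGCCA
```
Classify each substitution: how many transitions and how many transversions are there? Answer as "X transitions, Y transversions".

Transitions (purine↔purine or pyrimidine↔pyrimidine): none.
Transversions (purine↔pyrimidine): 10 G→T, 13 C→A.

0 transitions, 2 transversions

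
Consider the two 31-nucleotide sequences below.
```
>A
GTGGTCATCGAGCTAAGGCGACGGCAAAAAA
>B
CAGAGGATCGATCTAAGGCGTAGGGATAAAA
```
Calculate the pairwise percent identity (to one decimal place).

Mismatches at positions 1, 2, 4, 5, 6, 12, 21, 22, 25, 27 (1-based): 10 of 31.
Identical positions: 21/31 = 67.74% → 67.7%.

67.7%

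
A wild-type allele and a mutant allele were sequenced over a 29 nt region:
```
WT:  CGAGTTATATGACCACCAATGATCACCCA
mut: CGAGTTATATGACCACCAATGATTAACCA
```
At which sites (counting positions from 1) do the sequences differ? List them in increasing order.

Differences at site 24 (C→T), site 26 (C→A).

24, 26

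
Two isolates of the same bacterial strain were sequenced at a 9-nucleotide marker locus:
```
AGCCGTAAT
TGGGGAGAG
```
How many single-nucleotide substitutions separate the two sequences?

Comparing position by position, 6 bases differ: 1 (A/T), 3 (C/G), 4 (C/G), 6 (T/A), 7 (A/G), 9 (T/G).

6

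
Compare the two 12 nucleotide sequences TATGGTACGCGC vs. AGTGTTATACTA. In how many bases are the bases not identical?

7

The sequences differ at bases 1, 2, 5, 8, 9, 11, 12 (1-based) — 7 in total.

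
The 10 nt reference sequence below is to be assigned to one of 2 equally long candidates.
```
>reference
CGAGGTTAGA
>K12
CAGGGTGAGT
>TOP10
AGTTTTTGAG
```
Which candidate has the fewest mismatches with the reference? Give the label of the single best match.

K12 differs at 4 bases; TOP10 differs at 7 bases. The closest is K12.

K12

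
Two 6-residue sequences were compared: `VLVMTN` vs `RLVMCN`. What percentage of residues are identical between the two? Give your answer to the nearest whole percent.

67%

2 positions differ (1, 5), so 4 of 6 match: 4/6 = 66.67%.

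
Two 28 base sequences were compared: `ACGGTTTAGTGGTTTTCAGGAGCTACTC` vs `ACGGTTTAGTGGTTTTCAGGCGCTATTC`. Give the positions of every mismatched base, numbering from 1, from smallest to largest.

21, 26

Differences at position 21 (A→C), position 26 (C→T).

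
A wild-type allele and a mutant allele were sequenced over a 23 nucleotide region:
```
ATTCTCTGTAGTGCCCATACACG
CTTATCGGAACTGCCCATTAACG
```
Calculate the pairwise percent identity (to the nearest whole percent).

70%

7 positions differ (1, 4, 7, 9, 11, 19, 20), so 16 of 23 match: 16/23 = 69.57%.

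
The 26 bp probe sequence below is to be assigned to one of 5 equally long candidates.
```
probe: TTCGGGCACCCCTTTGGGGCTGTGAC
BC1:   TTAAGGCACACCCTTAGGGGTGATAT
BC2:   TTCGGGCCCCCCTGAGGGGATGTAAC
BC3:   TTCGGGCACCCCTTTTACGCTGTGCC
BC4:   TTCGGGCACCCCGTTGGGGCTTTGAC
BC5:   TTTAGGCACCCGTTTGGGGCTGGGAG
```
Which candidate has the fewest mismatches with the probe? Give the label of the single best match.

BC1 differs at 9 positions; BC2 differs at 5 positions; BC3 differs at 4 positions; BC4 differs at 2 positions; BC5 differs at 5 positions. The closest is BC4.

BC4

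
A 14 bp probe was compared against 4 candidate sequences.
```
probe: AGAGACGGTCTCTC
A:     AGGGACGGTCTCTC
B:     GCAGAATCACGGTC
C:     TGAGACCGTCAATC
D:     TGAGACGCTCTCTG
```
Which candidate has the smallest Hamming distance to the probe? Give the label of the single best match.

A differs at 1 base; B differs at 8 bases; C differs at 4 bases; D differs at 3 bases. The closest is A.

A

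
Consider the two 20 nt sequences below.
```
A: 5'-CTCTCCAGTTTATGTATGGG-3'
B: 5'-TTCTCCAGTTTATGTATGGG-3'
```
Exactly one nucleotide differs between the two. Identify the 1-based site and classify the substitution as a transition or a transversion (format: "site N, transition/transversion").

site 1, transition

Site 1 changes C→T. C is a pyrimidine and T is a pyrimidine, so this is a transition.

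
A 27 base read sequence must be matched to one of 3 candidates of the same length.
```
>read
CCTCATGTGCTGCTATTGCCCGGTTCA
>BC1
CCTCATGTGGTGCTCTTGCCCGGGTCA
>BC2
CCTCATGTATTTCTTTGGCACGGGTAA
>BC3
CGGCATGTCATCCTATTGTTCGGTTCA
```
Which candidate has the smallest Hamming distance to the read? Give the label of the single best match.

BC1

Hamming distances to read — BC1: 3; BC2: 8; BC3: 7.
Smallest is BC1 with 3 mismatches.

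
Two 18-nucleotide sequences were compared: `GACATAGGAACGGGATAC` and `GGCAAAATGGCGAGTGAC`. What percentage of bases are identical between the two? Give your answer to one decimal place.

Mismatches at positions 2, 5, 7, 8, 9, 10, 13, 15, 16 (1-based): 9 of 18.
Identical positions: 9/18 = 50% → 50.0%.

50.0%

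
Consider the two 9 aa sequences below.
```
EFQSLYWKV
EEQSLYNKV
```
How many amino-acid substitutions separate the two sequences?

Mismatches (1-based): residue 2: F→E; residue 7: W→N.

2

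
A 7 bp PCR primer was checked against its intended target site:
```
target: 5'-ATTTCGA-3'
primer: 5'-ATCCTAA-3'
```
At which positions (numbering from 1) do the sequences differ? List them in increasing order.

Scanning 1-based: 3: T/C; 4: T/C; 5: C/T; 6: G/A.

3, 4, 5, 6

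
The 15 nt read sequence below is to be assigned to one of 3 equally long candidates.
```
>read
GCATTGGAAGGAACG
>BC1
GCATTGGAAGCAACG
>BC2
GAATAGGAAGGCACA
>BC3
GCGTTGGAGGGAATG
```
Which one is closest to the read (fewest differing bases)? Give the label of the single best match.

BC1

Hamming distances to read — BC1: 1; BC2: 4; BC3: 3.
Smallest is BC1 with 1 mismatch.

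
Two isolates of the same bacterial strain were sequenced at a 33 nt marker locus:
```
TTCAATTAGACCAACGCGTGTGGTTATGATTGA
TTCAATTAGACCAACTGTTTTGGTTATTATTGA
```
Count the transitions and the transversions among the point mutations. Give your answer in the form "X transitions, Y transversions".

0 transitions, 5 transversions

Mismatches (1-based):
site 16: G→T (purine→pyrimidine, transversion)
site 17: C→G (pyrimidine→purine, transversion)
site 18: G→T (purine→pyrimidine, transversion)
site 20: G→T (purine→pyrimidine, transversion)
site 28: G→T (purine→pyrimidine, transversion)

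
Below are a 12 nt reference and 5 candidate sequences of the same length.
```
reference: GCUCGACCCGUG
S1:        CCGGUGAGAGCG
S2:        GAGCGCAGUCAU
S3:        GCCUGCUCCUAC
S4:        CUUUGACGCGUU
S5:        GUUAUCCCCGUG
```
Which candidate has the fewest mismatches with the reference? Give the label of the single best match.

S5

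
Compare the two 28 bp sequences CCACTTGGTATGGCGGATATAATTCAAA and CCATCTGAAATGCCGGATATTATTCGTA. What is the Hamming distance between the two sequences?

Comparing position by position, 8 sites differ: 4 (C/T), 5 (T/C), 8 (G/A), 9 (T/A), 13 (G/C), 21 (A/T), 26 (A/G), 27 (A/T).

8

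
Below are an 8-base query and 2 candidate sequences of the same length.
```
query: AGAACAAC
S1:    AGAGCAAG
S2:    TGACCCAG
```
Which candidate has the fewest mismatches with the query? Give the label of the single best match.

Hamming distances to query — S1: 2; S2: 4.
Smallest is S1 with 2 mismatches.

S1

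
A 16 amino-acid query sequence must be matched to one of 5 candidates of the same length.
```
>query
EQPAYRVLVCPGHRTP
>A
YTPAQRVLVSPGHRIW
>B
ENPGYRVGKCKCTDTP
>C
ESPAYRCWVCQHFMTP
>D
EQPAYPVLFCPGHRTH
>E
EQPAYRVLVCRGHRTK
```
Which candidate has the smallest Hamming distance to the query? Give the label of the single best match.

E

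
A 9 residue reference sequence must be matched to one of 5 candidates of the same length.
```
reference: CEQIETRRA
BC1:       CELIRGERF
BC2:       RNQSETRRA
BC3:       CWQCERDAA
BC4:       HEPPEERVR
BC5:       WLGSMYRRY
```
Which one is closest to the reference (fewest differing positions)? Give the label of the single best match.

BC1 differs at 5 positions; BC2 differs at 3 positions; BC3 differs at 5 positions; BC4 differs at 6 positions; BC5 differs at 7 positions. The closest is BC2.

BC2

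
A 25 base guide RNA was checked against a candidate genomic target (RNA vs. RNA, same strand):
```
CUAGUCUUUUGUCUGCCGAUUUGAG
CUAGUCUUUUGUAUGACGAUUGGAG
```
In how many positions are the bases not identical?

Comparing position by position, 3 positions differ: 13 (C/A), 16 (C/A), 22 (U/G).

3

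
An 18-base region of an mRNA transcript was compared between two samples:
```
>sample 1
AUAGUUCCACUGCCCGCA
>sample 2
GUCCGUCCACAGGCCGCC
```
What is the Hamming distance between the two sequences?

7

Comparing position by position, 7 sites differ: 1 (A/G), 3 (A/C), 4 (G/C), 5 (U/G), 11 (U/A), 13 (C/G), 18 (A/C).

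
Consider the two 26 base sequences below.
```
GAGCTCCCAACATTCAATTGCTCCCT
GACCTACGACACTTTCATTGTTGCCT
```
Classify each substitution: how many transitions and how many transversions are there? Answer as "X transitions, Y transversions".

Transitions (purine↔purine or pyrimidine↔pyrimidine): 15 C→T, 21 C→T.
Transversions (purine↔pyrimidine): 3 G→C, 6 C→A, 8 C→G, 10 A→C, 11 C→A, 12 A→C, 16 A→C, 23 C→G.

2 transitions, 8 transversions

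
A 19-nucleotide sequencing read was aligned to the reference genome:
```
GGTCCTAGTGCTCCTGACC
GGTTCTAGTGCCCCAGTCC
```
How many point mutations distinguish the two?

Mismatches (1-based): site 4: C→T; site 12: T→C; site 15: T→A; site 17: A→T.

4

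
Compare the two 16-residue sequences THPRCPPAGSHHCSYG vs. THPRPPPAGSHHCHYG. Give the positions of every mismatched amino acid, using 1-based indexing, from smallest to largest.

5, 14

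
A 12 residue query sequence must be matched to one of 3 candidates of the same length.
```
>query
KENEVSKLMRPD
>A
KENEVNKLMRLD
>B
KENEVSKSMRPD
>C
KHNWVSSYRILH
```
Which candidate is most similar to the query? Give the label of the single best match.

A differs at 2 residues; B differs at 1 residue; C differs at 8 residues. The closest is B.

B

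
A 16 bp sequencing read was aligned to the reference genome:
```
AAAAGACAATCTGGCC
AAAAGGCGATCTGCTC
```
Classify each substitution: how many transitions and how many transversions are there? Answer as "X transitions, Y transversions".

Mismatches (1-based):
site 6: A→G (purine→purine, transition)
site 8: A→G (purine→purine, transition)
site 14: G→C (purine→pyrimidine, transversion)
site 15: C→T (pyrimidine→pyrimidine, transition)

3 transitions, 1 transversion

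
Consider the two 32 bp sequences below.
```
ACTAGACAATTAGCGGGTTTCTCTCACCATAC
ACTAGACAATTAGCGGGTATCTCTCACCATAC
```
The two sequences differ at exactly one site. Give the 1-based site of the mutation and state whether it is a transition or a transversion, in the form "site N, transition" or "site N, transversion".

The sequences differ only at site 19: T→A (pyrimidine→purine), a transversion.

site 19, transversion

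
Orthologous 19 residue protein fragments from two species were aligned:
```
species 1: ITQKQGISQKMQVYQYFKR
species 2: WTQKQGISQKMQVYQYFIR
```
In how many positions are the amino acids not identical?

2

The sequences differ at positions 1, 18 (1-based) — 2 in total.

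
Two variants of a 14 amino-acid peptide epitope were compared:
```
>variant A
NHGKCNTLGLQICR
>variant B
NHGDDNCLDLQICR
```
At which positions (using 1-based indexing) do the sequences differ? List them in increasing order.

4, 5, 7, 9

Scanning 1-based: 4: K/D; 5: C/D; 7: T/C; 9: G/D.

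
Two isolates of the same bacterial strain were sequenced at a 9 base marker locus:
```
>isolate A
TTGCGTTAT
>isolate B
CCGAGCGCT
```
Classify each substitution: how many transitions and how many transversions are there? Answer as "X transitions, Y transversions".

Transitions (purine↔purine or pyrimidine↔pyrimidine): 1 T→C, 2 T→C, 6 T→C.
Transversions (purine↔pyrimidine): 4 C→A, 7 T→G, 8 A→C.

3 transitions, 3 transversions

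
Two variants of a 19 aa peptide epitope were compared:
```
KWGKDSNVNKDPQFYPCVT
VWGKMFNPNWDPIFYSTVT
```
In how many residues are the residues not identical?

The sequences differ at residues 1, 5, 6, 8, 10, 13, 16, 17 (1-based) — 8 in total.

8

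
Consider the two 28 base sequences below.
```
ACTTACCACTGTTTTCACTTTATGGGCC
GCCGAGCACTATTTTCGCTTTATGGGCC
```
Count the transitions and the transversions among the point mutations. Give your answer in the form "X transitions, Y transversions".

Transitions (purine↔purine or pyrimidine↔pyrimidine): 1 A→G, 3 T→C, 11 G→A, 17 A→G.
Transversions (purine↔pyrimidine): 4 T→G, 6 C→G.

4 transitions, 2 transversions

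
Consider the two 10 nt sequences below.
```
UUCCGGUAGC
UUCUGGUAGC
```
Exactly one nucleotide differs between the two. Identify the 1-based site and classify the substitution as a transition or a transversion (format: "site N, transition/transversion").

The sequences differ only at site 4: C→U (pyrimidine→pyrimidine), a transition.

site 4, transition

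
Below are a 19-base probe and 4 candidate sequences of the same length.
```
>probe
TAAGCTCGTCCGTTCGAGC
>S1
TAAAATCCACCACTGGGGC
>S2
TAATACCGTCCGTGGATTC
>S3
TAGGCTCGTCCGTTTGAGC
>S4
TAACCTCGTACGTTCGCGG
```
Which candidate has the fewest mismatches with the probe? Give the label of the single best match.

Hamming distances to probe — S1: 8; S2: 8; S3: 2; S4: 4.
Smallest is S3 with 2 mismatches.

S3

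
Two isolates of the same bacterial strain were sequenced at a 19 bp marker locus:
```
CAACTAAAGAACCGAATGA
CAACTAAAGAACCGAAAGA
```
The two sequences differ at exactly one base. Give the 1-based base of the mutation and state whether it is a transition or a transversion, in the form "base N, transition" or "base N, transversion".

base 17, transversion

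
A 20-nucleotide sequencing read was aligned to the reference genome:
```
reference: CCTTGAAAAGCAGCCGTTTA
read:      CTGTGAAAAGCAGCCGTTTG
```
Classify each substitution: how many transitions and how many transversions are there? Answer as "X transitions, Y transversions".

2 transitions, 1 transversion

Transitions (purine↔purine or pyrimidine↔pyrimidine): 2 C→T, 20 A→G.
Transversions (purine↔pyrimidine): 3 T→G.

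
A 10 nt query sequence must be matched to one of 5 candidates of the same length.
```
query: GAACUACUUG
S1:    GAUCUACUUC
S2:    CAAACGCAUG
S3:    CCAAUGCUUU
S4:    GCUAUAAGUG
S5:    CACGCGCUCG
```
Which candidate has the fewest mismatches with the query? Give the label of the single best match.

S1

S1 differs at 2 sites; S2 differs at 5 sites; S3 differs at 5 sites; S4 differs at 5 sites; S5 differs at 6 sites. The closest is S1.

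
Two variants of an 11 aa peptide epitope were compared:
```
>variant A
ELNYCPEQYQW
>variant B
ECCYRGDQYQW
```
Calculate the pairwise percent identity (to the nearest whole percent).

55%

5 positions differ (2, 3, 5, 6, 7), so 6 of 11 match: 6/11 = 54.55%.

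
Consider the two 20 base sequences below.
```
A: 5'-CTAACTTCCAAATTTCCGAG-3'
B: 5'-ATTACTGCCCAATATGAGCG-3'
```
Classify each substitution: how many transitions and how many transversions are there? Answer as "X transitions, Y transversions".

0 transitions, 8 transversions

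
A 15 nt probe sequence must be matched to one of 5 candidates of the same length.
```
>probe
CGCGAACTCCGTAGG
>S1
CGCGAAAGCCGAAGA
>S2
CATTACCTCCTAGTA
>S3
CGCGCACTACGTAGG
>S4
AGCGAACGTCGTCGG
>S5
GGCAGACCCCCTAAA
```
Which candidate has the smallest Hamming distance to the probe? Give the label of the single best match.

Hamming distances to probe — S1: 4; S2: 9; S3: 2; S4: 4; S5: 7.
Smallest is S3 with 2 mismatches.

S3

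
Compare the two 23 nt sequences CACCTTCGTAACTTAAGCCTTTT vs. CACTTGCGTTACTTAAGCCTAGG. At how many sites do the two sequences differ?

Comparing position by position, 6 sites differ: 4 (C/T), 6 (T/G), 10 (A/T), 21 (T/A), 22 (T/G), 23 (T/G).

6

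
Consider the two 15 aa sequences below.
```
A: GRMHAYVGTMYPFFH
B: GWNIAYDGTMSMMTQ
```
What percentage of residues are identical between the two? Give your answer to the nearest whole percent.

40%

9 positions differ (2, 3, 4, 7, 11, 12, 13, 14, 15), so 6 of 15 match: 6/15 = 40%.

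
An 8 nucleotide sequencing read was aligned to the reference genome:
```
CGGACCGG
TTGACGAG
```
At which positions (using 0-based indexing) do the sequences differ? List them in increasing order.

0, 1, 5, 6

Differences at position 0 (C→T), position 1 (G→T), position 5 (C→G), position 6 (G→A).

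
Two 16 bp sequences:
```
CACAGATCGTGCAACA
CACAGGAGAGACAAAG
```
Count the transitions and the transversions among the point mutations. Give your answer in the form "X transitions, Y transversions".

4 transitions, 4 transversions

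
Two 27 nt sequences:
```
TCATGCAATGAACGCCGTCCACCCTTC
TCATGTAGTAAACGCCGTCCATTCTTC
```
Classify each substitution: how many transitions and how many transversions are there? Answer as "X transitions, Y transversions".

5 transitions, 0 transversions

Mismatches (1-based):
site 6: C→T (pyrimidine→pyrimidine, transition)
site 8: A→G (purine→purine, transition)
site 10: G→A (purine→purine, transition)
site 22: C→T (pyrimidine→pyrimidine, transition)
site 23: C→T (pyrimidine→pyrimidine, transition)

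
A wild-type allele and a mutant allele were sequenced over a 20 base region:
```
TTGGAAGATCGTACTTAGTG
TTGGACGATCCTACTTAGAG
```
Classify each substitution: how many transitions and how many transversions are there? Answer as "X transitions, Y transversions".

Mismatches (1-based):
position 6: A→C (purine→pyrimidine, transversion)
position 11: G→C (purine→pyrimidine, transversion)
position 19: T→A (pyrimidine→purine, transversion)

0 transitions, 3 transversions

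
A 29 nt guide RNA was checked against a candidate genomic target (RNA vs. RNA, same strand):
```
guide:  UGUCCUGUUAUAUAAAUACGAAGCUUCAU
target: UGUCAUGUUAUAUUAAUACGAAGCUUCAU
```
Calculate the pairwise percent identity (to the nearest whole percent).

93%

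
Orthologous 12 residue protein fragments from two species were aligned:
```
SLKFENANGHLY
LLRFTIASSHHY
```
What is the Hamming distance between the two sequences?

Comparing position by position, 7 positions differ: 1 (S/L), 3 (K/R), 5 (E/T), 6 (N/I), 8 (N/S), 9 (G/S), 11 (L/H).

7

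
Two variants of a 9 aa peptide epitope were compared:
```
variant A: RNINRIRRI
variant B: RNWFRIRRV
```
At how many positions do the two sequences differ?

The sequences differ at positions 3, 4, 9 (1-based) — 3 in total.

3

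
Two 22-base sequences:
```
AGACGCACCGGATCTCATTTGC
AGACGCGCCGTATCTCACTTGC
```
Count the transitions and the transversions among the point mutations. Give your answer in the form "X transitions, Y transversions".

2 transitions, 1 transversion

Mismatches (1-based):
position 7: A→G (purine→purine, transition)
position 11: G→T (purine→pyrimidine, transversion)
position 18: T→C (pyrimidine→pyrimidine, transition)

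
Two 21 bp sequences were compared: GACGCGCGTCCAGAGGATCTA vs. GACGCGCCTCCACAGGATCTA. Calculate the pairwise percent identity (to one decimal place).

90.5%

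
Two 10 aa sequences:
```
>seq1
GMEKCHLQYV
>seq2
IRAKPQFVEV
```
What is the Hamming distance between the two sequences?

Comparing position by position, 8 residues differ: 1 (G/I), 2 (M/R), 3 (E/A), 5 (C/P), 6 (H/Q), 7 (L/F), 8 (Q/V), 9 (Y/E).

8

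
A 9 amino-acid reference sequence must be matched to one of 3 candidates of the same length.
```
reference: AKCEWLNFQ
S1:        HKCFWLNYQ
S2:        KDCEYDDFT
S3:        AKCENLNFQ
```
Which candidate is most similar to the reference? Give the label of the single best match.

S1 differs at 3 residues; S2 differs at 6 residues; S3 differs at 1 residue. The closest is S3.

S3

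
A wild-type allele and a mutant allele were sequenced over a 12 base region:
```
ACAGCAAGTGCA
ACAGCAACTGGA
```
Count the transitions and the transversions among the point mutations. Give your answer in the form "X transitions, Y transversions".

0 transitions, 2 transversions

Mismatches (1-based):
base 8: G→C (purine→pyrimidine, transversion)
base 11: C→G (pyrimidine→purine, transversion)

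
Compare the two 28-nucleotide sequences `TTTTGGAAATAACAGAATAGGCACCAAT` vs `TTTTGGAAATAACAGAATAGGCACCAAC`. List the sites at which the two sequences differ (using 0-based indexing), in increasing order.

27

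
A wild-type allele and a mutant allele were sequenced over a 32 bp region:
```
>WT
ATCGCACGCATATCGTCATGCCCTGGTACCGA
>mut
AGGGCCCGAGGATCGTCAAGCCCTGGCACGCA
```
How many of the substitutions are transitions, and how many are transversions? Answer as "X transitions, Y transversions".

Mismatches (1-based):
base 2: T→G (pyrimidine→purine, transversion)
base 3: C→G (pyrimidine→purine, transversion)
base 6: A→C (purine→pyrimidine, transversion)
base 9: C→A (pyrimidine→purine, transversion)
base 10: A→G (purine→purine, transition)
base 11: T→G (pyrimidine→purine, transversion)
base 19: T→A (pyrimidine→purine, transversion)
base 27: T→C (pyrimidine→pyrimidine, transition)
base 30: C→G (pyrimidine→purine, transversion)
base 31: G→C (purine→pyrimidine, transversion)

2 transitions, 8 transversions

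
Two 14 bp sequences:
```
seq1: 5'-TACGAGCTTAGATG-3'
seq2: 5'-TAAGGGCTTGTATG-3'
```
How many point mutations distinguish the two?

Mismatches (1-based): site 3: C→A; site 5: A→G; site 10: A→G; site 11: G→T.

4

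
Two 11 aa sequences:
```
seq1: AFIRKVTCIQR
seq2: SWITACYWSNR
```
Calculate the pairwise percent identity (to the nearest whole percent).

18%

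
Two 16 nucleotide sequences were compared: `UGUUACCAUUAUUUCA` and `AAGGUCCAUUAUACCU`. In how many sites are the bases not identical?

Comparing position by position, 8 sites differ: 1 (U/A), 2 (G/A), 3 (U/G), 4 (U/G), 5 (A/U), 13 (U/A), 14 (U/C), 16 (A/U).

8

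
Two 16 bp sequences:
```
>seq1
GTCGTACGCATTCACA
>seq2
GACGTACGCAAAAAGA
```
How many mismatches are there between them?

Mismatches (1-based): position 2: T→A; position 11: T→A; position 12: T→A; position 13: C→A; position 15: C→G.

5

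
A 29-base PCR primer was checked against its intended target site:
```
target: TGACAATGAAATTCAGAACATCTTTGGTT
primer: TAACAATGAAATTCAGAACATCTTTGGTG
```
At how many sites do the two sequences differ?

2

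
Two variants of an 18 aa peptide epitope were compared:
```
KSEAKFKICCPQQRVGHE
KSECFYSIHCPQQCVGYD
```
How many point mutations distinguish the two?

8

Comparing position by position, 8 residues differ: 4 (A/C), 5 (K/F), 6 (F/Y), 7 (K/S), 9 (C/H), 14 (R/C), 17 (H/Y), 18 (E/D).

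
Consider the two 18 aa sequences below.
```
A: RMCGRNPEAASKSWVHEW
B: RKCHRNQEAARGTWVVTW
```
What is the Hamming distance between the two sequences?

8

Comparing position by position, 8 residues differ: 2 (M/K), 4 (G/H), 7 (P/Q), 11 (S/R), 12 (K/G), 13 (S/T), 16 (H/V), 17 (E/T).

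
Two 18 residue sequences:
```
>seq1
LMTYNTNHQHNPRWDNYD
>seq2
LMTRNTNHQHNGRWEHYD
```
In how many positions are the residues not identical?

4

The sequences differ at positions 4, 12, 15, 16 (1-based) — 4 in total.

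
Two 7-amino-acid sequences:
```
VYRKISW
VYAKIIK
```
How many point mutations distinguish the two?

The sequences differ at positions 3, 6, 7 (1-based) — 3 in total.

3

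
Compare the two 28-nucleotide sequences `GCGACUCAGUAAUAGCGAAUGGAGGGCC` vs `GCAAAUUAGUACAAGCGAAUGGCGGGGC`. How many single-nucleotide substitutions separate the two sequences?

7

Comparing position by position, 7 sites differ: 3 (G/A), 5 (C/A), 7 (C/U), 12 (A/C), 13 (U/A), 23 (A/C), 27 (C/G).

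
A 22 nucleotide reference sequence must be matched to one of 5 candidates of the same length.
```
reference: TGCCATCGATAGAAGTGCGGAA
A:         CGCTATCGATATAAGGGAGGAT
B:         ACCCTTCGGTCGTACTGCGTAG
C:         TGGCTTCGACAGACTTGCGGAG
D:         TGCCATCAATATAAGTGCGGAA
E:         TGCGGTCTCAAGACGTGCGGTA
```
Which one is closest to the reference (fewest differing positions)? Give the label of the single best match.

D

Hamming distances to reference — A: 6; B: 9; C: 6; D: 2; E: 7.
Smallest is D with 2 mismatches.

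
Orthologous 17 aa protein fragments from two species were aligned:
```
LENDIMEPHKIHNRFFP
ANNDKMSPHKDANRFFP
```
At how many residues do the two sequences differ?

6

Comparing position by position, 6 residues differ: 1 (L/A), 2 (E/N), 5 (I/K), 7 (E/S), 11 (I/D), 12 (H/A).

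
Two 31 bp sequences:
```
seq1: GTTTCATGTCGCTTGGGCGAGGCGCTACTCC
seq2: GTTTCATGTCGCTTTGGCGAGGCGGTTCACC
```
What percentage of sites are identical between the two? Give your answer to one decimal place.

Mismatches at positions 15, 25, 27, 29 (1-based): 4 of 31.
Identical positions: 27/31 = 87.1% → 87.1%.

87.1%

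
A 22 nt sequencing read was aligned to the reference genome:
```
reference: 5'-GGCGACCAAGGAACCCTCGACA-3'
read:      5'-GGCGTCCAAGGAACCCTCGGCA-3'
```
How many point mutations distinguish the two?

2

The sequences differ at positions 5, 20 (1-based) — 2 in total.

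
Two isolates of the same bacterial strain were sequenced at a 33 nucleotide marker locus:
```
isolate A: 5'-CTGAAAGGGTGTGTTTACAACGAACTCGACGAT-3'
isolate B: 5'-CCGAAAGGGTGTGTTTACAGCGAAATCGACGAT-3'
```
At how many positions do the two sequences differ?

3

Comparing position by position, 3 positions differ: 2 (T/C), 20 (A/G), 25 (C/A).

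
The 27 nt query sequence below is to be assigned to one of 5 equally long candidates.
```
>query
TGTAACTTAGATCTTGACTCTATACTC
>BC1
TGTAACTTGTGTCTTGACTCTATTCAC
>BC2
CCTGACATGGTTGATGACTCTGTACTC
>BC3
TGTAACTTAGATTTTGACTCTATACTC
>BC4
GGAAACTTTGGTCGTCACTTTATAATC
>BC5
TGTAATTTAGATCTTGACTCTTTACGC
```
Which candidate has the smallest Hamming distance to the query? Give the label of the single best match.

Hamming distances to query — BC1: 5; BC2: 9; BC3: 1; BC4: 8; BC5: 3.
Smallest is BC3 with 1 mismatch.

BC3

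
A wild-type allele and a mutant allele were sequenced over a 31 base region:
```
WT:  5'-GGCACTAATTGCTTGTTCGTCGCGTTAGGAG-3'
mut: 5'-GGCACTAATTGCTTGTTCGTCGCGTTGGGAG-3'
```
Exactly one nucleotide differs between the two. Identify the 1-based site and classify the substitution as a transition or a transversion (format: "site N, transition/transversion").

site 27, transition

The sequences differ only at site 27: A→G (purine→purine), a transition.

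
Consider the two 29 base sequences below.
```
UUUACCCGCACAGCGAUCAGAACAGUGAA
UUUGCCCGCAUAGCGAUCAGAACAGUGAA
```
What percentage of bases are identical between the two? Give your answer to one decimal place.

2 positions differ (4, 11), so 27 of 29 match: 27/29 = 93.1%.

93.1%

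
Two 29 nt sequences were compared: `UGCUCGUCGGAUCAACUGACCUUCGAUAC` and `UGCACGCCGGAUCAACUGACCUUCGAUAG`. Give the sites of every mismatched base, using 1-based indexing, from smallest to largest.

4, 7, 29

Scanning 1-based: 4: U/A; 7: U/C; 29: C/G.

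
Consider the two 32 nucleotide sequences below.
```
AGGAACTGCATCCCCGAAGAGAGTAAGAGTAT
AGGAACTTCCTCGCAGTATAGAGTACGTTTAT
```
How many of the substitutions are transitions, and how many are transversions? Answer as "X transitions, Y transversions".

Transitions (purine↔purine or pyrimidine↔pyrimidine): none.
Transversions (purine↔pyrimidine): 8 G→T, 10 A→C, 13 C→G, 15 C→A, 17 A→T, 19 G→T, 26 A→C, 28 A→T, 29 G→T.

0 transitions, 9 transversions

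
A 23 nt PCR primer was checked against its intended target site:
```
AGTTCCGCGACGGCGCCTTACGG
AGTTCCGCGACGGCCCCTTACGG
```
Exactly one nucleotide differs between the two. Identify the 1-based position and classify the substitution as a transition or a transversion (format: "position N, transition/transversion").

position 15, transversion

The sequences differ only at position 15: G→C (purine→pyrimidine), a transversion.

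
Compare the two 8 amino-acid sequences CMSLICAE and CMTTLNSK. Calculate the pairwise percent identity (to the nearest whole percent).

6 positions differ (3, 4, 5, 6, 7, 8), so 2 of 8 match: 2/8 = 25%.

25%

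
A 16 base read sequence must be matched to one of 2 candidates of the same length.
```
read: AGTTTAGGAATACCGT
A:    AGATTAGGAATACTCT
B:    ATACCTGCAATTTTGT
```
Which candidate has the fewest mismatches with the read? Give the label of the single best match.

A

Hamming distances to read — A: 3; B: 9.
Smallest is A with 3 mismatches.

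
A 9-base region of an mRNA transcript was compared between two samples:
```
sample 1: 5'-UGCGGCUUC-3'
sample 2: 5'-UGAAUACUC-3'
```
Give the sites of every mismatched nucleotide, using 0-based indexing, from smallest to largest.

2, 3, 4, 5, 6

Differences at site 2 (C→A), site 3 (G→A), site 4 (G→U), site 5 (C→A), site 6 (U→C).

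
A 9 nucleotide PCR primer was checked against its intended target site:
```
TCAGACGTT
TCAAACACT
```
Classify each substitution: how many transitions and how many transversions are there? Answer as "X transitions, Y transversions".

3 transitions, 0 transversions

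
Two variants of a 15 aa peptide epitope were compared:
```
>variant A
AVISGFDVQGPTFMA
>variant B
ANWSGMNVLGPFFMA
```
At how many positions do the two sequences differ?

Mismatches (1-based): position 2: V→N; position 3: I→W; position 6: F→M; position 7: D→N; position 9: Q→L; position 12: T→F.

6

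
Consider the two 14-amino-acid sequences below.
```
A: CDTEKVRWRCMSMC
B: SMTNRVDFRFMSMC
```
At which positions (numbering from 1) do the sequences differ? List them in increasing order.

Differences at position 1 (C→S), position 2 (D→M), position 4 (E→N), position 5 (K→R), position 7 (R→D), position 8 (W→F), position 10 (C→F).

1, 2, 4, 5, 7, 8, 10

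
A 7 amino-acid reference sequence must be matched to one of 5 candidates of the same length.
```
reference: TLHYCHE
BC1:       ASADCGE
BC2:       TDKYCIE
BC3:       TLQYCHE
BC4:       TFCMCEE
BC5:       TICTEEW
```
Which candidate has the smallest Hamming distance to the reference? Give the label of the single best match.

BC3

Hamming distances to reference — BC1: 5; BC2: 3; BC3: 1; BC4: 4; BC5: 6.
Smallest is BC3 with 1 mismatch.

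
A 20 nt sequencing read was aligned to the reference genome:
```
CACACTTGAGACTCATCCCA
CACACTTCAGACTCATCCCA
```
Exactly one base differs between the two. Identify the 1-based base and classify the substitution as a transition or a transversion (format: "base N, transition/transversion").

The sequences differ only at base 8: G→C (purine→pyrimidine), a transversion.

base 8, transversion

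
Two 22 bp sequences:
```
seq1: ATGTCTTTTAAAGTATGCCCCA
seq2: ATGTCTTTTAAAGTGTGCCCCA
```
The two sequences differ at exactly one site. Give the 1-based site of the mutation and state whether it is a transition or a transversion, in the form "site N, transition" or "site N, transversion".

site 15, transition

The sequences differ only at site 15: A→G (purine→purine), a transition.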